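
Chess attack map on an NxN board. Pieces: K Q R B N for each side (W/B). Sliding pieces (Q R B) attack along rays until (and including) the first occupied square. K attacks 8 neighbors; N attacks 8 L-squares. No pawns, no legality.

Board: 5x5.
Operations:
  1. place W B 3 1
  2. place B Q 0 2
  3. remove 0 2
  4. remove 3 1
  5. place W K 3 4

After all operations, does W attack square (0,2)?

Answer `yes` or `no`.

Answer: no

Derivation:
Op 1: place WB@(3,1)
Op 2: place BQ@(0,2)
Op 3: remove (0,2)
Op 4: remove (3,1)
Op 5: place WK@(3,4)
Per-piece attacks for W:
  WK@(3,4): attacks (3,3) (4,4) (2,4) (4,3) (2,3)
W attacks (0,2): no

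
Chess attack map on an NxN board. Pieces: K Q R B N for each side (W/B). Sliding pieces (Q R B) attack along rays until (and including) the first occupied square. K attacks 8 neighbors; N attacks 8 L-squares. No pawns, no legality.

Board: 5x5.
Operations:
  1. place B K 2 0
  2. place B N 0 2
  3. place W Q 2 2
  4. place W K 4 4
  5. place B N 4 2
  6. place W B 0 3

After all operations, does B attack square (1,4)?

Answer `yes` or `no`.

Answer: yes

Derivation:
Op 1: place BK@(2,0)
Op 2: place BN@(0,2)
Op 3: place WQ@(2,2)
Op 4: place WK@(4,4)
Op 5: place BN@(4,2)
Op 6: place WB@(0,3)
Per-piece attacks for B:
  BN@(0,2): attacks (1,4) (2,3) (1,0) (2,1)
  BK@(2,0): attacks (2,1) (3,0) (1,0) (3,1) (1,1)
  BN@(4,2): attacks (3,4) (2,3) (3,0) (2,1)
B attacks (1,4): yes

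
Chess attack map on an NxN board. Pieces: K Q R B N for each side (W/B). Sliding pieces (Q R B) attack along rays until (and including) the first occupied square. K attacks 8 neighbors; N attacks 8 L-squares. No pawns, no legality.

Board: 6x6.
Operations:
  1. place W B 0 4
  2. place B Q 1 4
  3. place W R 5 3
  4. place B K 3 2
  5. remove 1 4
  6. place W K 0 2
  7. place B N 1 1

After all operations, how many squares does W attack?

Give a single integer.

Op 1: place WB@(0,4)
Op 2: place BQ@(1,4)
Op 3: place WR@(5,3)
Op 4: place BK@(3,2)
Op 5: remove (1,4)
Op 6: place WK@(0,2)
Op 7: place BN@(1,1)
Per-piece attacks for W:
  WK@(0,2): attacks (0,3) (0,1) (1,2) (1,3) (1,1)
  WB@(0,4): attacks (1,5) (1,3) (2,2) (3,1) (4,0)
  WR@(5,3): attacks (5,4) (5,5) (5,2) (5,1) (5,0) (4,3) (3,3) (2,3) (1,3) (0,3)
Union (17 distinct): (0,1) (0,3) (1,1) (1,2) (1,3) (1,5) (2,2) (2,3) (3,1) (3,3) (4,0) (4,3) (5,0) (5,1) (5,2) (5,4) (5,5)

Answer: 17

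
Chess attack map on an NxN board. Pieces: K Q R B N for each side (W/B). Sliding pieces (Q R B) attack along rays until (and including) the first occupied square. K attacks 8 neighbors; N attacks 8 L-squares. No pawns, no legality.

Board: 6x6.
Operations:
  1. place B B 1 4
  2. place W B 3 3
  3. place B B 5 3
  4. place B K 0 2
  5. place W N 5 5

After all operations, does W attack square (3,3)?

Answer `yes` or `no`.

Op 1: place BB@(1,4)
Op 2: place WB@(3,3)
Op 3: place BB@(5,3)
Op 4: place BK@(0,2)
Op 5: place WN@(5,5)
Per-piece attacks for W:
  WB@(3,3): attacks (4,4) (5,5) (4,2) (5,1) (2,4) (1,5) (2,2) (1,1) (0,0) [ray(1,1) blocked at (5,5)]
  WN@(5,5): attacks (4,3) (3,4)
W attacks (3,3): no

Answer: no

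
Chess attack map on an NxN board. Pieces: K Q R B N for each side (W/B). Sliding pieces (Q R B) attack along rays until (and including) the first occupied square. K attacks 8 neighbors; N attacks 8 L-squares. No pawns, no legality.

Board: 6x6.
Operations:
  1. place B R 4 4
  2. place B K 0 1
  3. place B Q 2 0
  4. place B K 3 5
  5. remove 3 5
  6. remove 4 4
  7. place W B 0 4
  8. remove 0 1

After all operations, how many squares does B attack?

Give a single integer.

Answer: 15

Derivation:
Op 1: place BR@(4,4)
Op 2: place BK@(0,1)
Op 3: place BQ@(2,0)
Op 4: place BK@(3,5)
Op 5: remove (3,5)
Op 6: remove (4,4)
Op 7: place WB@(0,4)
Op 8: remove (0,1)
Per-piece attacks for B:
  BQ@(2,0): attacks (2,1) (2,2) (2,3) (2,4) (2,5) (3,0) (4,0) (5,0) (1,0) (0,0) (3,1) (4,2) (5,3) (1,1) (0,2)
Union (15 distinct): (0,0) (0,2) (1,0) (1,1) (2,1) (2,2) (2,3) (2,4) (2,5) (3,0) (3,1) (4,0) (4,2) (5,0) (5,3)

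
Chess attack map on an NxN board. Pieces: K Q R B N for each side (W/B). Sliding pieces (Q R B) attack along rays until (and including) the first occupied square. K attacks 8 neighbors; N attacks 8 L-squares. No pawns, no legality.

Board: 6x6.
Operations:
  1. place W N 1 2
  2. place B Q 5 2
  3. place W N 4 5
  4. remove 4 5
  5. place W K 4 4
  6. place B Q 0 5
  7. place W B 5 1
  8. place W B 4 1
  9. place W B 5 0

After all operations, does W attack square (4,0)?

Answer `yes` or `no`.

Op 1: place WN@(1,2)
Op 2: place BQ@(5,2)
Op 3: place WN@(4,5)
Op 4: remove (4,5)
Op 5: place WK@(4,4)
Op 6: place BQ@(0,5)
Op 7: place WB@(5,1)
Op 8: place WB@(4,1)
Op 9: place WB@(5,0)
Per-piece attacks for W:
  WN@(1,2): attacks (2,4) (3,3) (0,4) (2,0) (3,1) (0,0)
  WB@(4,1): attacks (5,2) (5,0) (3,2) (2,3) (1,4) (0,5) (3,0) [ray(1,1) blocked at (5,2); ray(1,-1) blocked at (5,0); ray(-1,1) blocked at (0,5)]
  WK@(4,4): attacks (4,5) (4,3) (5,4) (3,4) (5,5) (5,3) (3,5) (3,3)
  WB@(5,0): attacks (4,1) [ray(-1,1) blocked at (4,1)]
  WB@(5,1): attacks (4,2) (3,3) (2,4) (1,5) (4,0)
W attacks (4,0): yes

Answer: yes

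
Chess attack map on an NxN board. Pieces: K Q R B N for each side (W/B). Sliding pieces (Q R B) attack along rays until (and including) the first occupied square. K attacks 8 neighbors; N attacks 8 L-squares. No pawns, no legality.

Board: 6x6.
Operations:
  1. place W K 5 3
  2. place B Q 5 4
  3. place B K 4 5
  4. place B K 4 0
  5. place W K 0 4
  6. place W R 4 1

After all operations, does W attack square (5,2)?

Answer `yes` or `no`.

Op 1: place WK@(5,3)
Op 2: place BQ@(5,4)
Op 3: place BK@(4,5)
Op 4: place BK@(4,0)
Op 5: place WK@(0,4)
Op 6: place WR@(4,1)
Per-piece attacks for W:
  WK@(0,4): attacks (0,5) (0,3) (1,4) (1,5) (1,3)
  WR@(4,1): attacks (4,2) (4,3) (4,4) (4,5) (4,0) (5,1) (3,1) (2,1) (1,1) (0,1) [ray(0,1) blocked at (4,5); ray(0,-1) blocked at (4,0)]
  WK@(5,3): attacks (5,4) (5,2) (4,3) (4,4) (4,2)
W attacks (5,2): yes

Answer: yes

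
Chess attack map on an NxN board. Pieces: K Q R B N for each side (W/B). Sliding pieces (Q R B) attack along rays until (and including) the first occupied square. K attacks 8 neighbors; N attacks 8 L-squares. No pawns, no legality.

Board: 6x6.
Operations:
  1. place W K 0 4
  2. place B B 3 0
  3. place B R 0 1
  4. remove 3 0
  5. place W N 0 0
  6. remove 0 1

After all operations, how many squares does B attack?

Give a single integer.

Op 1: place WK@(0,4)
Op 2: place BB@(3,0)
Op 3: place BR@(0,1)
Op 4: remove (3,0)
Op 5: place WN@(0,0)
Op 6: remove (0,1)
Per-piece attacks for B:
Union (0 distinct): (none)

Answer: 0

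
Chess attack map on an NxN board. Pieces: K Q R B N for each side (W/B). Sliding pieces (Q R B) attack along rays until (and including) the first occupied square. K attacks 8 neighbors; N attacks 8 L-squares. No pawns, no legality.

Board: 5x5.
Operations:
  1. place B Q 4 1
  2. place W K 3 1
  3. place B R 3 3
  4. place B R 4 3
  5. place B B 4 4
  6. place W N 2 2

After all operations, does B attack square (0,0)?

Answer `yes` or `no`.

Answer: no

Derivation:
Op 1: place BQ@(4,1)
Op 2: place WK@(3,1)
Op 3: place BR@(3,3)
Op 4: place BR@(4,3)
Op 5: place BB@(4,4)
Op 6: place WN@(2,2)
Per-piece attacks for B:
  BR@(3,3): attacks (3,4) (3,2) (3,1) (4,3) (2,3) (1,3) (0,3) [ray(0,-1) blocked at (3,1); ray(1,0) blocked at (4,3)]
  BQ@(4,1): attacks (4,2) (4,3) (4,0) (3,1) (3,2) (2,3) (1,4) (3,0) [ray(0,1) blocked at (4,3); ray(-1,0) blocked at (3,1)]
  BR@(4,3): attacks (4,4) (4,2) (4,1) (3,3) [ray(0,1) blocked at (4,4); ray(0,-1) blocked at (4,1); ray(-1,0) blocked at (3,3)]
  BB@(4,4): attacks (3,3) [ray(-1,-1) blocked at (3,3)]
B attacks (0,0): no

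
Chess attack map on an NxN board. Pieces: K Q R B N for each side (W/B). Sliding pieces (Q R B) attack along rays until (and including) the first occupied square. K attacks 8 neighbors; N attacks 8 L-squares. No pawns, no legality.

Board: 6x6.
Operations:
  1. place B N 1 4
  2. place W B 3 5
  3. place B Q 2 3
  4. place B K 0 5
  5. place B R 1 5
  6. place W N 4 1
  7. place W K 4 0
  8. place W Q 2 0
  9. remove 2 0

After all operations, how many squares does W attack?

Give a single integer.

Answer: 13

Derivation:
Op 1: place BN@(1,4)
Op 2: place WB@(3,5)
Op 3: place BQ@(2,3)
Op 4: place BK@(0,5)
Op 5: place BR@(1,5)
Op 6: place WN@(4,1)
Op 7: place WK@(4,0)
Op 8: place WQ@(2,0)
Op 9: remove (2,0)
Per-piece attacks for W:
  WB@(3,5): attacks (4,4) (5,3) (2,4) (1,3) (0,2)
  WK@(4,0): attacks (4,1) (5,0) (3,0) (5,1) (3,1)
  WN@(4,1): attacks (5,3) (3,3) (2,2) (2,0)
Union (13 distinct): (0,2) (1,3) (2,0) (2,2) (2,4) (3,0) (3,1) (3,3) (4,1) (4,4) (5,0) (5,1) (5,3)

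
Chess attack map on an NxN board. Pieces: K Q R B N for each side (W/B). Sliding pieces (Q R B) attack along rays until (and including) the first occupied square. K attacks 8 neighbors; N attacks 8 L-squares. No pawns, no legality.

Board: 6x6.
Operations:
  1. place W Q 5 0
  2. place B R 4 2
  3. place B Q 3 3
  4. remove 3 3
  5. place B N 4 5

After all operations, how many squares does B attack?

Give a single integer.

Answer: 13

Derivation:
Op 1: place WQ@(5,0)
Op 2: place BR@(4,2)
Op 3: place BQ@(3,3)
Op 4: remove (3,3)
Op 5: place BN@(4,5)
Per-piece attacks for B:
  BR@(4,2): attacks (4,3) (4,4) (4,5) (4,1) (4,0) (5,2) (3,2) (2,2) (1,2) (0,2) [ray(0,1) blocked at (4,5)]
  BN@(4,5): attacks (5,3) (3,3) (2,4)
Union (13 distinct): (0,2) (1,2) (2,2) (2,4) (3,2) (3,3) (4,0) (4,1) (4,3) (4,4) (4,5) (5,2) (5,3)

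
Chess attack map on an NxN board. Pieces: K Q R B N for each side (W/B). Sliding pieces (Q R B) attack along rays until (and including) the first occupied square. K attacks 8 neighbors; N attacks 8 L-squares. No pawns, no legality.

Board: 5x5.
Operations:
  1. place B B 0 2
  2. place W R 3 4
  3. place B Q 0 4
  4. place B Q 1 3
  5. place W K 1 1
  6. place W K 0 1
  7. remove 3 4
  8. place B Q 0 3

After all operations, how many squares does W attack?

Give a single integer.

Op 1: place BB@(0,2)
Op 2: place WR@(3,4)
Op 3: place BQ@(0,4)
Op 4: place BQ@(1,3)
Op 5: place WK@(1,1)
Op 6: place WK@(0,1)
Op 7: remove (3,4)
Op 8: place BQ@(0,3)
Per-piece attacks for W:
  WK@(0,1): attacks (0,2) (0,0) (1,1) (1,2) (1,0)
  WK@(1,1): attacks (1,2) (1,0) (2,1) (0,1) (2,2) (2,0) (0,2) (0,0)
Union (9 distinct): (0,0) (0,1) (0,2) (1,0) (1,1) (1,2) (2,0) (2,1) (2,2)

Answer: 9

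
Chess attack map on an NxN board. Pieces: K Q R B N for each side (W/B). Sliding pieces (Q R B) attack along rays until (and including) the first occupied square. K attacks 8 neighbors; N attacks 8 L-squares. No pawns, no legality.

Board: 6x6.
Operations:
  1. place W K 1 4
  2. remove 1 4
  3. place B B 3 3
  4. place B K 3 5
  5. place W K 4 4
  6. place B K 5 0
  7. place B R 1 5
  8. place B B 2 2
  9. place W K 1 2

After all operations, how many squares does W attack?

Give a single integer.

Op 1: place WK@(1,4)
Op 2: remove (1,4)
Op 3: place BB@(3,3)
Op 4: place BK@(3,5)
Op 5: place WK@(4,4)
Op 6: place BK@(5,0)
Op 7: place BR@(1,5)
Op 8: place BB@(2,2)
Op 9: place WK@(1,2)
Per-piece attacks for W:
  WK@(1,2): attacks (1,3) (1,1) (2,2) (0,2) (2,3) (2,1) (0,3) (0,1)
  WK@(4,4): attacks (4,5) (4,3) (5,4) (3,4) (5,5) (5,3) (3,5) (3,3)
Union (16 distinct): (0,1) (0,2) (0,3) (1,1) (1,3) (2,1) (2,2) (2,3) (3,3) (3,4) (3,5) (4,3) (4,5) (5,3) (5,4) (5,5)

Answer: 16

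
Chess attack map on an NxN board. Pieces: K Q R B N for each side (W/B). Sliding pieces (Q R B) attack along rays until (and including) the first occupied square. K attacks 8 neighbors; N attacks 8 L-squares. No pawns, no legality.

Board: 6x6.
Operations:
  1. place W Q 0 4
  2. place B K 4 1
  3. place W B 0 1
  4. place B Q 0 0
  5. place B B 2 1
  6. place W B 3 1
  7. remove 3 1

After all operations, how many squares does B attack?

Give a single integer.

Answer: 20

Derivation:
Op 1: place WQ@(0,4)
Op 2: place BK@(4,1)
Op 3: place WB@(0,1)
Op 4: place BQ@(0,0)
Op 5: place BB@(2,1)
Op 6: place WB@(3,1)
Op 7: remove (3,1)
Per-piece attacks for B:
  BQ@(0,0): attacks (0,1) (1,0) (2,0) (3,0) (4,0) (5,0) (1,1) (2,2) (3,3) (4,4) (5,5) [ray(0,1) blocked at (0,1)]
  BB@(2,1): attacks (3,2) (4,3) (5,4) (3,0) (1,2) (0,3) (1,0)
  BK@(4,1): attacks (4,2) (4,0) (5,1) (3,1) (5,2) (5,0) (3,2) (3,0)
Union (20 distinct): (0,1) (0,3) (1,0) (1,1) (1,2) (2,0) (2,2) (3,0) (3,1) (3,2) (3,3) (4,0) (4,2) (4,3) (4,4) (5,0) (5,1) (5,2) (5,4) (5,5)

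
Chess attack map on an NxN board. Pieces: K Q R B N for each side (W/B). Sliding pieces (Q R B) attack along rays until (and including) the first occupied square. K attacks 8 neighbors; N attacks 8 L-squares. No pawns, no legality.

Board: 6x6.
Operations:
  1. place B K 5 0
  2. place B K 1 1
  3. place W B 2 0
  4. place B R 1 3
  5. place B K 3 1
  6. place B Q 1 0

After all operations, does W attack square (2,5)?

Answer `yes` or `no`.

Answer: no

Derivation:
Op 1: place BK@(5,0)
Op 2: place BK@(1,1)
Op 3: place WB@(2,0)
Op 4: place BR@(1,3)
Op 5: place BK@(3,1)
Op 6: place BQ@(1,0)
Per-piece attacks for W:
  WB@(2,0): attacks (3,1) (1,1) [ray(1,1) blocked at (3,1); ray(-1,1) blocked at (1,1)]
W attacks (2,5): no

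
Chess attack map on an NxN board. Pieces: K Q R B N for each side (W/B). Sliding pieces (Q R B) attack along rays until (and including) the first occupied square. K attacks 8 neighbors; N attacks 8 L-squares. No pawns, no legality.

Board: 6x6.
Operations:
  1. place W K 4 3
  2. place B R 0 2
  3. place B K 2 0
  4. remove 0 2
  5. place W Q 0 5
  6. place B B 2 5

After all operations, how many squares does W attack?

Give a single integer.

Answer: 19

Derivation:
Op 1: place WK@(4,3)
Op 2: place BR@(0,2)
Op 3: place BK@(2,0)
Op 4: remove (0,2)
Op 5: place WQ@(0,5)
Op 6: place BB@(2,5)
Per-piece attacks for W:
  WQ@(0,5): attacks (0,4) (0,3) (0,2) (0,1) (0,0) (1,5) (2,5) (1,4) (2,3) (3,2) (4,1) (5,0) [ray(1,0) blocked at (2,5)]
  WK@(4,3): attacks (4,4) (4,2) (5,3) (3,3) (5,4) (5,2) (3,4) (3,2)
Union (19 distinct): (0,0) (0,1) (0,2) (0,3) (0,4) (1,4) (1,5) (2,3) (2,5) (3,2) (3,3) (3,4) (4,1) (4,2) (4,4) (5,0) (5,2) (5,3) (5,4)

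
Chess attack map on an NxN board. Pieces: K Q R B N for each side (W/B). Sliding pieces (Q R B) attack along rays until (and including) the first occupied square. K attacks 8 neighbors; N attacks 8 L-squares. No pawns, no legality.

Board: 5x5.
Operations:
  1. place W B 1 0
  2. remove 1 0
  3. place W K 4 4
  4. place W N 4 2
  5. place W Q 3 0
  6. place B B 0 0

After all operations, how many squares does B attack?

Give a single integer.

Answer: 4

Derivation:
Op 1: place WB@(1,0)
Op 2: remove (1,0)
Op 3: place WK@(4,4)
Op 4: place WN@(4,2)
Op 5: place WQ@(3,0)
Op 6: place BB@(0,0)
Per-piece attacks for B:
  BB@(0,0): attacks (1,1) (2,2) (3,3) (4,4) [ray(1,1) blocked at (4,4)]
Union (4 distinct): (1,1) (2,2) (3,3) (4,4)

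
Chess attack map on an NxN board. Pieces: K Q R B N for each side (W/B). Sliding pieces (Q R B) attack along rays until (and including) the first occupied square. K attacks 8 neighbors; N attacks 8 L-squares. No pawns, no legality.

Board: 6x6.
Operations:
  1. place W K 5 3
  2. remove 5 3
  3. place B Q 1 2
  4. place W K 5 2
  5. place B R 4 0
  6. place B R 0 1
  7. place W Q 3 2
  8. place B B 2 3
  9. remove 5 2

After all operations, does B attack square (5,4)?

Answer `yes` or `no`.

Op 1: place WK@(5,3)
Op 2: remove (5,3)
Op 3: place BQ@(1,2)
Op 4: place WK@(5,2)
Op 5: place BR@(4,0)
Op 6: place BR@(0,1)
Op 7: place WQ@(3,2)
Op 8: place BB@(2,3)
Op 9: remove (5,2)
Per-piece attacks for B:
  BR@(0,1): attacks (0,2) (0,3) (0,4) (0,5) (0,0) (1,1) (2,1) (3,1) (4,1) (5,1)
  BQ@(1,2): attacks (1,3) (1,4) (1,5) (1,1) (1,0) (2,2) (3,2) (0,2) (2,3) (2,1) (3,0) (0,3) (0,1) [ray(1,0) blocked at (3,2); ray(1,1) blocked at (2,3); ray(-1,-1) blocked at (0,1)]
  BB@(2,3): attacks (3,4) (4,5) (3,2) (1,4) (0,5) (1,2) [ray(1,-1) blocked at (3,2); ray(-1,-1) blocked at (1,2)]
  BR@(4,0): attacks (4,1) (4,2) (4,3) (4,4) (4,5) (5,0) (3,0) (2,0) (1,0) (0,0)
B attacks (5,4): no

Answer: no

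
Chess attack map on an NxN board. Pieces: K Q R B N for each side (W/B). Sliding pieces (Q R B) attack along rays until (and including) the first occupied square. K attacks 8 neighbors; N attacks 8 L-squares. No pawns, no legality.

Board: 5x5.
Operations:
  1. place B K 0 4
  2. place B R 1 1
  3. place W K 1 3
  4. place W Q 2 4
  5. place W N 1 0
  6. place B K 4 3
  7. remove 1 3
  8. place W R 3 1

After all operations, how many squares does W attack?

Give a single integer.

Op 1: place BK@(0,4)
Op 2: place BR@(1,1)
Op 3: place WK@(1,3)
Op 4: place WQ@(2,4)
Op 5: place WN@(1,0)
Op 6: place BK@(4,3)
Op 7: remove (1,3)
Op 8: place WR@(3,1)
Per-piece attacks for W:
  WN@(1,0): attacks (2,2) (3,1) (0,2)
  WQ@(2,4): attacks (2,3) (2,2) (2,1) (2,0) (3,4) (4,4) (1,4) (0,4) (3,3) (4,2) (1,3) (0,2) [ray(-1,0) blocked at (0,4)]
  WR@(3,1): attacks (3,2) (3,3) (3,4) (3,0) (4,1) (2,1) (1,1) [ray(-1,0) blocked at (1,1)]
Union (17 distinct): (0,2) (0,4) (1,1) (1,3) (1,4) (2,0) (2,1) (2,2) (2,3) (3,0) (3,1) (3,2) (3,3) (3,4) (4,1) (4,2) (4,4)

Answer: 17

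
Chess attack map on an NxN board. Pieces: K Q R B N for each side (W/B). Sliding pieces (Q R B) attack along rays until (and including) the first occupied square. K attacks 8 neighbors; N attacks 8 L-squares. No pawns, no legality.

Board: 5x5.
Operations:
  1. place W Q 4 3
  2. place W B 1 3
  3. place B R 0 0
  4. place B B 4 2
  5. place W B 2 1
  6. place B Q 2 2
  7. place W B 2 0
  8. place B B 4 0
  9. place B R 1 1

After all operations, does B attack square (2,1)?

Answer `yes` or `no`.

Answer: yes

Derivation:
Op 1: place WQ@(4,3)
Op 2: place WB@(1,3)
Op 3: place BR@(0,0)
Op 4: place BB@(4,2)
Op 5: place WB@(2,1)
Op 6: place BQ@(2,2)
Op 7: place WB@(2,0)
Op 8: place BB@(4,0)
Op 9: place BR@(1,1)
Per-piece attacks for B:
  BR@(0,0): attacks (0,1) (0,2) (0,3) (0,4) (1,0) (2,0) [ray(1,0) blocked at (2,0)]
  BR@(1,1): attacks (1,2) (1,3) (1,0) (2,1) (0,1) [ray(0,1) blocked at (1,3); ray(1,0) blocked at (2,1)]
  BQ@(2,2): attacks (2,3) (2,4) (2,1) (3,2) (4,2) (1,2) (0,2) (3,3) (4,4) (3,1) (4,0) (1,3) (1,1) [ray(0,-1) blocked at (2,1); ray(1,0) blocked at (4,2); ray(1,-1) blocked at (4,0); ray(-1,1) blocked at (1,3); ray(-1,-1) blocked at (1,1)]
  BB@(4,0): attacks (3,1) (2,2) [ray(-1,1) blocked at (2,2)]
  BB@(4,2): attacks (3,3) (2,4) (3,1) (2,0) [ray(-1,-1) blocked at (2,0)]
B attacks (2,1): yes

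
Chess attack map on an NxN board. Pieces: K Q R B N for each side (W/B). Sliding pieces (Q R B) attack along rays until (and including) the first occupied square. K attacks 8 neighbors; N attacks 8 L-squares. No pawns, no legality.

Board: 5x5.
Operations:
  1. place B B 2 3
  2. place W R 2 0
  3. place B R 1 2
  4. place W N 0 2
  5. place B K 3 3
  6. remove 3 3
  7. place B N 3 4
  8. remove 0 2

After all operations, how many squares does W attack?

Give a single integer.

Op 1: place BB@(2,3)
Op 2: place WR@(2,0)
Op 3: place BR@(1,2)
Op 4: place WN@(0,2)
Op 5: place BK@(3,3)
Op 6: remove (3,3)
Op 7: place BN@(3,4)
Op 8: remove (0,2)
Per-piece attacks for W:
  WR@(2,0): attacks (2,1) (2,2) (2,3) (3,0) (4,0) (1,0) (0,0) [ray(0,1) blocked at (2,3)]
Union (7 distinct): (0,0) (1,0) (2,1) (2,2) (2,3) (3,0) (4,0)

Answer: 7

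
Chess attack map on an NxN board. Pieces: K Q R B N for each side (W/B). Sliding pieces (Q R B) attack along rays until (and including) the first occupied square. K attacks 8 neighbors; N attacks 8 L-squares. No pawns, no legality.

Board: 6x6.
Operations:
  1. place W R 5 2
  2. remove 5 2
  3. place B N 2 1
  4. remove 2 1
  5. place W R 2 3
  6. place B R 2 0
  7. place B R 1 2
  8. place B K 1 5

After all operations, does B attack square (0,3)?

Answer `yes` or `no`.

Answer: no

Derivation:
Op 1: place WR@(5,2)
Op 2: remove (5,2)
Op 3: place BN@(2,1)
Op 4: remove (2,1)
Op 5: place WR@(2,3)
Op 6: place BR@(2,0)
Op 7: place BR@(1,2)
Op 8: place BK@(1,5)
Per-piece attacks for B:
  BR@(1,2): attacks (1,3) (1,4) (1,5) (1,1) (1,0) (2,2) (3,2) (4,2) (5,2) (0,2) [ray(0,1) blocked at (1,5)]
  BK@(1,5): attacks (1,4) (2,5) (0,5) (2,4) (0,4)
  BR@(2,0): attacks (2,1) (2,2) (2,3) (3,0) (4,0) (5,0) (1,0) (0,0) [ray(0,1) blocked at (2,3)]
B attacks (0,3): no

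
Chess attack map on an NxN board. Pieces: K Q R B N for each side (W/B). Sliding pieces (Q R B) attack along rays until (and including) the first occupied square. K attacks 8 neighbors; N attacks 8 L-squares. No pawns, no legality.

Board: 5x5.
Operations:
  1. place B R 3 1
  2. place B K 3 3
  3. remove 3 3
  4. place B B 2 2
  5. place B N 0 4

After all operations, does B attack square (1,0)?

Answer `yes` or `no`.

Op 1: place BR@(3,1)
Op 2: place BK@(3,3)
Op 3: remove (3,3)
Op 4: place BB@(2,2)
Op 5: place BN@(0,4)
Per-piece attacks for B:
  BN@(0,4): attacks (1,2) (2,3)
  BB@(2,2): attacks (3,3) (4,4) (3,1) (1,3) (0,4) (1,1) (0,0) [ray(1,-1) blocked at (3,1); ray(-1,1) blocked at (0,4)]
  BR@(3,1): attacks (3,2) (3,3) (3,4) (3,0) (4,1) (2,1) (1,1) (0,1)
B attacks (1,0): no

Answer: no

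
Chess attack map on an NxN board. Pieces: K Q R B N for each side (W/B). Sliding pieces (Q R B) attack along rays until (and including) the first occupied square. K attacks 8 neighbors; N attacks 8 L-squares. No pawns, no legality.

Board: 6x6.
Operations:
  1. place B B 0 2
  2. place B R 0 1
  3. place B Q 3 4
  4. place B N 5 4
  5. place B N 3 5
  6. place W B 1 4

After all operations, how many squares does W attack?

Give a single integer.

Op 1: place BB@(0,2)
Op 2: place BR@(0,1)
Op 3: place BQ@(3,4)
Op 4: place BN@(5,4)
Op 5: place BN@(3,5)
Op 6: place WB@(1,4)
Per-piece attacks for W:
  WB@(1,4): attacks (2,5) (2,3) (3,2) (4,1) (5,0) (0,5) (0,3)
Union (7 distinct): (0,3) (0,5) (2,3) (2,5) (3,2) (4,1) (5,0)

Answer: 7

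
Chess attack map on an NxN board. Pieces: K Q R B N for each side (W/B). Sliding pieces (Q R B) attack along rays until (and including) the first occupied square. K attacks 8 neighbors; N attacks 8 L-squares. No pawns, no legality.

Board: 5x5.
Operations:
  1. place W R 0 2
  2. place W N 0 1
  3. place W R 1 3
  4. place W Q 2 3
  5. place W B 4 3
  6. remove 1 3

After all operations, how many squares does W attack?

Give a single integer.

Answer: 17

Derivation:
Op 1: place WR@(0,2)
Op 2: place WN@(0,1)
Op 3: place WR@(1,3)
Op 4: place WQ@(2,3)
Op 5: place WB@(4,3)
Op 6: remove (1,3)
Per-piece attacks for W:
  WN@(0,1): attacks (1,3) (2,2) (2,0)
  WR@(0,2): attacks (0,3) (0,4) (0,1) (1,2) (2,2) (3,2) (4,2) [ray(0,-1) blocked at (0,1)]
  WQ@(2,3): attacks (2,4) (2,2) (2,1) (2,0) (3,3) (4,3) (1,3) (0,3) (3,4) (3,2) (4,1) (1,4) (1,2) (0,1) [ray(1,0) blocked at (4,3); ray(-1,-1) blocked at (0,1)]
  WB@(4,3): attacks (3,4) (3,2) (2,1) (1,0)
Union (17 distinct): (0,1) (0,3) (0,4) (1,0) (1,2) (1,3) (1,4) (2,0) (2,1) (2,2) (2,4) (3,2) (3,3) (3,4) (4,1) (4,2) (4,3)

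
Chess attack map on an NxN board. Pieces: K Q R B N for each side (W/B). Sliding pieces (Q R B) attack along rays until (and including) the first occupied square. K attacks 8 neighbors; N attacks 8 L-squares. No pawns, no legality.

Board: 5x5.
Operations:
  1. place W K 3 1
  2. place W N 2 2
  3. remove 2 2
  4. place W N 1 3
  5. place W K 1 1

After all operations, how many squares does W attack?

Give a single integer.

Op 1: place WK@(3,1)
Op 2: place WN@(2,2)
Op 3: remove (2,2)
Op 4: place WN@(1,3)
Op 5: place WK@(1,1)
Per-piece attacks for W:
  WK@(1,1): attacks (1,2) (1,0) (2,1) (0,1) (2,2) (2,0) (0,2) (0,0)
  WN@(1,3): attacks (3,4) (2,1) (3,2) (0,1)
  WK@(3,1): attacks (3,2) (3,0) (4,1) (2,1) (4,2) (4,0) (2,2) (2,0)
Union (14 distinct): (0,0) (0,1) (0,2) (1,0) (1,2) (2,0) (2,1) (2,2) (3,0) (3,2) (3,4) (4,0) (4,1) (4,2)

Answer: 14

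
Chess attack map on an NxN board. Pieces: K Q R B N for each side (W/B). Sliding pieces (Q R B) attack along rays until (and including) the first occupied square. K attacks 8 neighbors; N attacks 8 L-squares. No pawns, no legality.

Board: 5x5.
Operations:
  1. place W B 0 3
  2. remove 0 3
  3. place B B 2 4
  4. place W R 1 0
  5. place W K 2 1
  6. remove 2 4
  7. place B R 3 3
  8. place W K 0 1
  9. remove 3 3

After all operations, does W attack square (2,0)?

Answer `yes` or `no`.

Op 1: place WB@(0,3)
Op 2: remove (0,3)
Op 3: place BB@(2,4)
Op 4: place WR@(1,0)
Op 5: place WK@(2,1)
Op 6: remove (2,4)
Op 7: place BR@(3,3)
Op 8: place WK@(0,1)
Op 9: remove (3,3)
Per-piece attacks for W:
  WK@(0,1): attacks (0,2) (0,0) (1,1) (1,2) (1,0)
  WR@(1,0): attacks (1,1) (1,2) (1,3) (1,4) (2,0) (3,0) (4,0) (0,0)
  WK@(2,1): attacks (2,2) (2,0) (3,1) (1,1) (3,2) (3,0) (1,2) (1,0)
W attacks (2,0): yes

Answer: yes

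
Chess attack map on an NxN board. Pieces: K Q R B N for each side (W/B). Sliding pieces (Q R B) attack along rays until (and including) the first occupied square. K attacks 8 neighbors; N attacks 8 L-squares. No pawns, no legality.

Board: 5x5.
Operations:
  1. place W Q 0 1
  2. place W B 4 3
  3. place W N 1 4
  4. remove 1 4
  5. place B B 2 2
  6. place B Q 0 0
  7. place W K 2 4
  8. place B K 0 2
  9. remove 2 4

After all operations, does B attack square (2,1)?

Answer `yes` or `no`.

Op 1: place WQ@(0,1)
Op 2: place WB@(4,3)
Op 3: place WN@(1,4)
Op 4: remove (1,4)
Op 5: place BB@(2,2)
Op 6: place BQ@(0,0)
Op 7: place WK@(2,4)
Op 8: place BK@(0,2)
Op 9: remove (2,4)
Per-piece attacks for B:
  BQ@(0,0): attacks (0,1) (1,0) (2,0) (3,0) (4,0) (1,1) (2,2) [ray(0,1) blocked at (0,1); ray(1,1) blocked at (2,2)]
  BK@(0,2): attacks (0,3) (0,1) (1,2) (1,3) (1,1)
  BB@(2,2): attacks (3,3) (4,4) (3,1) (4,0) (1,3) (0,4) (1,1) (0,0) [ray(-1,-1) blocked at (0,0)]
B attacks (2,1): no

Answer: no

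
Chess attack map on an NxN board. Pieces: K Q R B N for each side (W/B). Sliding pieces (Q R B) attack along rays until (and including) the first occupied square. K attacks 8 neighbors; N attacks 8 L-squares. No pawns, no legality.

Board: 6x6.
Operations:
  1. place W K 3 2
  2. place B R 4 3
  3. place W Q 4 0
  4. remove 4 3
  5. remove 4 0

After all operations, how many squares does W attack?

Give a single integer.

Answer: 8

Derivation:
Op 1: place WK@(3,2)
Op 2: place BR@(4,3)
Op 3: place WQ@(4,0)
Op 4: remove (4,3)
Op 5: remove (4,0)
Per-piece attacks for W:
  WK@(3,2): attacks (3,3) (3,1) (4,2) (2,2) (4,3) (4,1) (2,3) (2,1)
Union (8 distinct): (2,1) (2,2) (2,3) (3,1) (3,3) (4,1) (4,2) (4,3)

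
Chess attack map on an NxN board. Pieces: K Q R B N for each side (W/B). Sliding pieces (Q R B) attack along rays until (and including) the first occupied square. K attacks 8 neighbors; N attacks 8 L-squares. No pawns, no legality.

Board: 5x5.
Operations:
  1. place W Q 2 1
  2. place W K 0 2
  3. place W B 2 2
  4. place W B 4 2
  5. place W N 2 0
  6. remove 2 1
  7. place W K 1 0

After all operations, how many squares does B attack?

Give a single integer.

Answer: 0

Derivation:
Op 1: place WQ@(2,1)
Op 2: place WK@(0,2)
Op 3: place WB@(2,2)
Op 4: place WB@(4,2)
Op 5: place WN@(2,0)
Op 6: remove (2,1)
Op 7: place WK@(1,0)
Per-piece attacks for B:
Union (0 distinct): (none)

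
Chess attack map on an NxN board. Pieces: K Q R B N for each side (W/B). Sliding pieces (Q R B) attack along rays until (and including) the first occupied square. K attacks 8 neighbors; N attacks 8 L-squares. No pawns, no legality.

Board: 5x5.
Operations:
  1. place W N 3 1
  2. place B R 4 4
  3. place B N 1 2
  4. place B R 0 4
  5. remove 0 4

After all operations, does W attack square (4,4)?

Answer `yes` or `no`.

Answer: no

Derivation:
Op 1: place WN@(3,1)
Op 2: place BR@(4,4)
Op 3: place BN@(1,2)
Op 4: place BR@(0,4)
Op 5: remove (0,4)
Per-piece attacks for W:
  WN@(3,1): attacks (4,3) (2,3) (1,2) (1,0)
W attacks (4,4): no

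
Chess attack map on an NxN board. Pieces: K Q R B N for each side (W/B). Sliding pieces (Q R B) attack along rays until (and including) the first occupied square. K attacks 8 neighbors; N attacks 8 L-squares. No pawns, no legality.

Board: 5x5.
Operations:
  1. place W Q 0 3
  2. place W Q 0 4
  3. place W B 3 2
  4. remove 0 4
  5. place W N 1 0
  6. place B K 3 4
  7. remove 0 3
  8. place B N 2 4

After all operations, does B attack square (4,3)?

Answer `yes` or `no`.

Answer: yes

Derivation:
Op 1: place WQ@(0,3)
Op 2: place WQ@(0,4)
Op 3: place WB@(3,2)
Op 4: remove (0,4)
Op 5: place WN@(1,0)
Op 6: place BK@(3,4)
Op 7: remove (0,3)
Op 8: place BN@(2,4)
Per-piece attacks for B:
  BN@(2,4): attacks (3,2) (4,3) (1,2) (0,3)
  BK@(3,4): attacks (3,3) (4,4) (2,4) (4,3) (2,3)
B attacks (4,3): yes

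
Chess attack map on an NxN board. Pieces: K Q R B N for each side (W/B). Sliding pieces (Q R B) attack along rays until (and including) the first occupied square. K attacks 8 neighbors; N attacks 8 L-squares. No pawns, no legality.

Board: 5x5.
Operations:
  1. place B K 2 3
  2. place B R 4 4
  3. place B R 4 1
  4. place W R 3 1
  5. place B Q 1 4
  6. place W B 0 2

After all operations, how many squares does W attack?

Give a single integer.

Answer: 11

Derivation:
Op 1: place BK@(2,3)
Op 2: place BR@(4,4)
Op 3: place BR@(4,1)
Op 4: place WR@(3,1)
Op 5: place BQ@(1,4)
Op 6: place WB@(0,2)
Per-piece attacks for W:
  WB@(0,2): attacks (1,3) (2,4) (1,1) (2,0)
  WR@(3,1): attacks (3,2) (3,3) (3,4) (3,0) (4,1) (2,1) (1,1) (0,1) [ray(1,0) blocked at (4,1)]
Union (11 distinct): (0,1) (1,1) (1,3) (2,0) (2,1) (2,4) (3,0) (3,2) (3,3) (3,4) (4,1)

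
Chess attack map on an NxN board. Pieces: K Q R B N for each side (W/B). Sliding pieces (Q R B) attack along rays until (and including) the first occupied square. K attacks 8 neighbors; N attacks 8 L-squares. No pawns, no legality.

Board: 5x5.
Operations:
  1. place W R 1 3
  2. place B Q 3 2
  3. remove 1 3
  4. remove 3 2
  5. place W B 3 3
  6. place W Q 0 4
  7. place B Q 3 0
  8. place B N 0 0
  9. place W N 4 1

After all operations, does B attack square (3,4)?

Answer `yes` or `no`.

Answer: no

Derivation:
Op 1: place WR@(1,3)
Op 2: place BQ@(3,2)
Op 3: remove (1,3)
Op 4: remove (3,2)
Op 5: place WB@(3,3)
Op 6: place WQ@(0,4)
Op 7: place BQ@(3,0)
Op 8: place BN@(0,0)
Op 9: place WN@(4,1)
Per-piece attacks for B:
  BN@(0,0): attacks (1,2) (2,1)
  BQ@(3,0): attacks (3,1) (3,2) (3,3) (4,0) (2,0) (1,0) (0,0) (4,1) (2,1) (1,2) (0,3) [ray(0,1) blocked at (3,3); ray(-1,0) blocked at (0,0); ray(1,1) blocked at (4,1)]
B attacks (3,4): no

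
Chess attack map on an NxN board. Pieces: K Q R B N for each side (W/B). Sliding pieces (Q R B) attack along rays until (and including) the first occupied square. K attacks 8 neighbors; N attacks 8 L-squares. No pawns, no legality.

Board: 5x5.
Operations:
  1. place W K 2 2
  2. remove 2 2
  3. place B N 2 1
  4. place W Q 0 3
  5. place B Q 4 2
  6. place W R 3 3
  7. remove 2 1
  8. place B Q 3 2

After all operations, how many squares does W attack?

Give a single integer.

Op 1: place WK@(2,2)
Op 2: remove (2,2)
Op 3: place BN@(2,1)
Op 4: place WQ@(0,3)
Op 5: place BQ@(4,2)
Op 6: place WR@(3,3)
Op 7: remove (2,1)
Op 8: place BQ@(3,2)
Per-piece attacks for W:
  WQ@(0,3): attacks (0,4) (0,2) (0,1) (0,0) (1,3) (2,3) (3,3) (1,4) (1,2) (2,1) (3,0) [ray(1,0) blocked at (3,3)]
  WR@(3,3): attacks (3,4) (3,2) (4,3) (2,3) (1,3) (0,3) [ray(0,-1) blocked at (3,2); ray(-1,0) blocked at (0,3)]
Union (15 distinct): (0,0) (0,1) (0,2) (0,3) (0,4) (1,2) (1,3) (1,4) (2,1) (2,3) (3,0) (3,2) (3,3) (3,4) (4,3)

Answer: 15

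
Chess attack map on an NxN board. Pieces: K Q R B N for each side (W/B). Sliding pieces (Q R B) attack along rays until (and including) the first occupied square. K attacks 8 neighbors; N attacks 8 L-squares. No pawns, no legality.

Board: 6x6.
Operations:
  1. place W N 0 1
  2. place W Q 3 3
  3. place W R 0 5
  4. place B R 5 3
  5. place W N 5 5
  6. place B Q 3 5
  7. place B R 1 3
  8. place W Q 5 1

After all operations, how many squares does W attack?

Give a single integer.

Answer: 30

Derivation:
Op 1: place WN@(0,1)
Op 2: place WQ@(3,3)
Op 3: place WR@(0,5)
Op 4: place BR@(5,3)
Op 5: place WN@(5,5)
Op 6: place BQ@(3,5)
Op 7: place BR@(1,3)
Op 8: place WQ@(5,1)
Per-piece attacks for W:
  WN@(0,1): attacks (1,3) (2,2) (2,0)
  WR@(0,5): attacks (0,4) (0,3) (0,2) (0,1) (1,5) (2,5) (3,5) [ray(0,-1) blocked at (0,1); ray(1,0) blocked at (3,5)]
  WQ@(3,3): attacks (3,4) (3,5) (3,2) (3,1) (3,0) (4,3) (5,3) (2,3) (1,3) (4,4) (5,5) (4,2) (5,1) (2,4) (1,5) (2,2) (1,1) (0,0) [ray(0,1) blocked at (3,5); ray(1,0) blocked at (5,3); ray(-1,0) blocked at (1,3); ray(1,1) blocked at (5,5); ray(1,-1) blocked at (5,1)]
  WQ@(5,1): attacks (5,2) (5,3) (5,0) (4,1) (3,1) (2,1) (1,1) (0,1) (4,2) (3,3) (4,0) [ray(0,1) blocked at (5,3); ray(-1,0) blocked at (0,1); ray(-1,1) blocked at (3,3)]
  WN@(5,5): attacks (4,3) (3,4)
Union (30 distinct): (0,0) (0,1) (0,2) (0,3) (0,4) (1,1) (1,3) (1,5) (2,0) (2,1) (2,2) (2,3) (2,4) (2,5) (3,0) (3,1) (3,2) (3,3) (3,4) (3,5) (4,0) (4,1) (4,2) (4,3) (4,4) (5,0) (5,1) (5,2) (5,3) (5,5)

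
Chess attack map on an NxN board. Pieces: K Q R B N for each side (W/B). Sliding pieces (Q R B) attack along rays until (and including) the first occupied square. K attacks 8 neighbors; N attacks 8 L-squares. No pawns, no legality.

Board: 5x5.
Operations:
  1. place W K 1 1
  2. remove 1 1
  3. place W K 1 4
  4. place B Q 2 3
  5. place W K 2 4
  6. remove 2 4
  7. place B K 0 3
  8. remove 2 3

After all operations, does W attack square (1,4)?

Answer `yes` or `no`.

Answer: no

Derivation:
Op 1: place WK@(1,1)
Op 2: remove (1,1)
Op 3: place WK@(1,4)
Op 4: place BQ@(2,3)
Op 5: place WK@(2,4)
Op 6: remove (2,4)
Op 7: place BK@(0,3)
Op 8: remove (2,3)
Per-piece attacks for W:
  WK@(1,4): attacks (1,3) (2,4) (0,4) (2,3) (0,3)
W attacks (1,4): no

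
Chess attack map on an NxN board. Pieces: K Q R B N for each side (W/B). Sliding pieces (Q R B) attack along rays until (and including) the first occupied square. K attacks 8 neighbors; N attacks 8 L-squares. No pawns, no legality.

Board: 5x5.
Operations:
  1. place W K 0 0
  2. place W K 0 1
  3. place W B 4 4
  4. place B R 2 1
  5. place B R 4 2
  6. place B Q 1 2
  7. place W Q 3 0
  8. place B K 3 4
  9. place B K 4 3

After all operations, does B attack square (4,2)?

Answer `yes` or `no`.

Answer: yes

Derivation:
Op 1: place WK@(0,0)
Op 2: place WK@(0,1)
Op 3: place WB@(4,4)
Op 4: place BR@(2,1)
Op 5: place BR@(4,2)
Op 6: place BQ@(1,2)
Op 7: place WQ@(3,0)
Op 8: place BK@(3,4)
Op 9: place BK@(4,3)
Per-piece attacks for B:
  BQ@(1,2): attacks (1,3) (1,4) (1,1) (1,0) (2,2) (3,2) (4,2) (0,2) (2,3) (3,4) (2,1) (0,3) (0,1) [ray(1,0) blocked at (4,2); ray(1,1) blocked at (3,4); ray(1,-1) blocked at (2,1); ray(-1,-1) blocked at (0,1)]
  BR@(2,1): attacks (2,2) (2,3) (2,4) (2,0) (3,1) (4,1) (1,1) (0,1) [ray(-1,0) blocked at (0,1)]
  BK@(3,4): attacks (3,3) (4,4) (2,4) (4,3) (2,3)
  BR@(4,2): attacks (4,3) (4,1) (4,0) (3,2) (2,2) (1,2) [ray(0,1) blocked at (4,3); ray(-1,0) blocked at (1,2)]
  BK@(4,3): attacks (4,4) (4,2) (3,3) (3,4) (3,2)
B attacks (4,2): yes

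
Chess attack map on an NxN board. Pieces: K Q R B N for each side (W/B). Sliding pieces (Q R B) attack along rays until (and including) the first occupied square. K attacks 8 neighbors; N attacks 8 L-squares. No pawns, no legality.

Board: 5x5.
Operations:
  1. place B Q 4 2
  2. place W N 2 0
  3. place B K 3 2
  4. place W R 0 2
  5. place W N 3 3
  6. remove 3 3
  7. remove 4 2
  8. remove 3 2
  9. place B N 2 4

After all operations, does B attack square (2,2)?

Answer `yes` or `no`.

Answer: no

Derivation:
Op 1: place BQ@(4,2)
Op 2: place WN@(2,0)
Op 3: place BK@(3,2)
Op 4: place WR@(0,2)
Op 5: place WN@(3,3)
Op 6: remove (3,3)
Op 7: remove (4,2)
Op 8: remove (3,2)
Op 9: place BN@(2,4)
Per-piece attacks for B:
  BN@(2,4): attacks (3,2) (4,3) (1,2) (0,3)
B attacks (2,2): no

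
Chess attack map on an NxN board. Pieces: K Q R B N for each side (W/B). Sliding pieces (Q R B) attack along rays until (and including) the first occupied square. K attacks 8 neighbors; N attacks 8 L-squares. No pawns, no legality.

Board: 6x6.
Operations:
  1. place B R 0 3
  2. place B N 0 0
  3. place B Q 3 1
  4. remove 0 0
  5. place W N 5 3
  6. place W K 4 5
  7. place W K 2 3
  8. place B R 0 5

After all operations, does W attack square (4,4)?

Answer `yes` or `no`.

Answer: yes

Derivation:
Op 1: place BR@(0,3)
Op 2: place BN@(0,0)
Op 3: place BQ@(3,1)
Op 4: remove (0,0)
Op 5: place WN@(5,3)
Op 6: place WK@(4,5)
Op 7: place WK@(2,3)
Op 8: place BR@(0,5)
Per-piece attacks for W:
  WK@(2,3): attacks (2,4) (2,2) (3,3) (1,3) (3,4) (3,2) (1,4) (1,2)
  WK@(4,5): attacks (4,4) (5,5) (3,5) (5,4) (3,4)
  WN@(5,3): attacks (4,5) (3,4) (4,1) (3,2)
W attacks (4,4): yes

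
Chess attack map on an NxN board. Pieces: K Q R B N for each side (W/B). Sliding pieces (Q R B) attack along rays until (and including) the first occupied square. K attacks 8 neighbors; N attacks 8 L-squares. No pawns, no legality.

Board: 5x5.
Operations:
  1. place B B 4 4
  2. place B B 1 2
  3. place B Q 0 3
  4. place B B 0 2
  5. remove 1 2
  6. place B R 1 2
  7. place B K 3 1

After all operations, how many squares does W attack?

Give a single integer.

Answer: 0

Derivation:
Op 1: place BB@(4,4)
Op 2: place BB@(1,2)
Op 3: place BQ@(0,3)
Op 4: place BB@(0,2)
Op 5: remove (1,2)
Op 6: place BR@(1,2)
Op 7: place BK@(3,1)
Per-piece attacks for W:
Union (0 distinct): (none)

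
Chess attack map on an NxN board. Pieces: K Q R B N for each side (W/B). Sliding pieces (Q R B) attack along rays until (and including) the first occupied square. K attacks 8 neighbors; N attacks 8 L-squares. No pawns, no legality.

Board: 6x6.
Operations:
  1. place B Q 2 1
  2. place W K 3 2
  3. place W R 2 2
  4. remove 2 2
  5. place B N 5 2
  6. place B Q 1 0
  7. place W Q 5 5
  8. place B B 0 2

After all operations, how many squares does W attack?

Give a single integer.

Answer: 19

Derivation:
Op 1: place BQ@(2,1)
Op 2: place WK@(3,2)
Op 3: place WR@(2,2)
Op 4: remove (2,2)
Op 5: place BN@(5,2)
Op 6: place BQ@(1,0)
Op 7: place WQ@(5,5)
Op 8: place BB@(0,2)
Per-piece attacks for W:
  WK@(3,2): attacks (3,3) (3,1) (4,2) (2,2) (4,3) (4,1) (2,3) (2,1)
  WQ@(5,5): attacks (5,4) (5,3) (5,2) (4,5) (3,5) (2,5) (1,5) (0,5) (4,4) (3,3) (2,2) (1,1) (0,0) [ray(0,-1) blocked at (5,2)]
Union (19 distinct): (0,0) (0,5) (1,1) (1,5) (2,1) (2,2) (2,3) (2,5) (3,1) (3,3) (3,5) (4,1) (4,2) (4,3) (4,4) (4,5) (5,2) (5,3) (5,4)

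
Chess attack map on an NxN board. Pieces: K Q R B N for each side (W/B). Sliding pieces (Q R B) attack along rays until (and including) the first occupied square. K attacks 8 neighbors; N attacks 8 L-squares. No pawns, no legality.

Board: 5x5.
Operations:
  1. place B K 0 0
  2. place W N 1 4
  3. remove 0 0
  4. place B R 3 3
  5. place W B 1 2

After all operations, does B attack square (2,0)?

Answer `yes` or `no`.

Op 1: place BK@(0,0)
Op 2: place WN@(1,4)
Op 3: remove (0,0)
Op 4: place BR@(3,3)
Op 5: place WB@(1,2)
Per-piece attacks for B:
  BR@(3,3): attacks (3,4) (3,2) (3,1) (3,0) (4,3) (2,3) (1,3) (0,3)
B attacks (2,0): no

Answer: no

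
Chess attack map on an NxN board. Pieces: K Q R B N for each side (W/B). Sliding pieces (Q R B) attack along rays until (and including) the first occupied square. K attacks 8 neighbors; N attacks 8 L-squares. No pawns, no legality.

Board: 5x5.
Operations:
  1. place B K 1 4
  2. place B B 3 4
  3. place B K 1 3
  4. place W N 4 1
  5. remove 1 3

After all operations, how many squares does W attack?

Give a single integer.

Op 1: place BK@(1,4)
Op 2: place BB@(3,4)
Op 3: place BK@(1,3)
Op 4: place WN@(4,1)
Op 5: remove (1,3)
Per-piece attacks for W:
  WN@(4,1): attacks (3,3) (2,2) (2,0)
Union (3 distinct): (2,0) (2,2) (3,3)

Answer: 3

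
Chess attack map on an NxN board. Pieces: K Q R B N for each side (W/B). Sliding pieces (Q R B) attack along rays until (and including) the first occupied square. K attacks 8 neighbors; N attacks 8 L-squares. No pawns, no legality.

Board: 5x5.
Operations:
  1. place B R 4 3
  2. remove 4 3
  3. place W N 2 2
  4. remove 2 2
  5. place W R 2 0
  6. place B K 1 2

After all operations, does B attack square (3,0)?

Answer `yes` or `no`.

Op 1: place BR@(4,3)
Op 2: remove (4,3)
Op 3: place WN@(2,2)
Op 4: remove (2,2)
Op 5: place WR@(2,0)
Op 6: place BK@(1,2)
Per-piece attacks for B:
  BK@(1,2): attacks (1,3) (1,1) (2,2) (0,2) (2,3) (2,1) (0,3) (0,1)
B attacks (3,0): no

Answer: no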